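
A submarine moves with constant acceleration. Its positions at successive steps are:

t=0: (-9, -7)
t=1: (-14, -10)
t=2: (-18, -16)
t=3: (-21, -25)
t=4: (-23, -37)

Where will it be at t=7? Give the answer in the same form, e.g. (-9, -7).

(-23, -91)

Successive displacements: (-5, -3), (-4, -6), (-3, -9), (-2, -12) — each changes by (+1, -3).
step 5: (-23, -37) + (-1, -15) → (-24, -52)
step 6: (-24, -52) + (+0, -18) → (-24, -70)
step 7: (-24, -70) + (+1, -21) → (-23, -91)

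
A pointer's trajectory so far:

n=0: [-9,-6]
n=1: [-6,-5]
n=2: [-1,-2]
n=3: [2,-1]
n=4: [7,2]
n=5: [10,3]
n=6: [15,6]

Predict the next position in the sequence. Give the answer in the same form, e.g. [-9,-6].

[18,7]

Differencing gives [+3,+1], [+5,+3], [+3,+1], [+5,+3], [+3,+1], [+5,+3]. This is the pattern [+3,+1], [+5,+3] repeated.
step 7: apply [+3,+1] → [18,7]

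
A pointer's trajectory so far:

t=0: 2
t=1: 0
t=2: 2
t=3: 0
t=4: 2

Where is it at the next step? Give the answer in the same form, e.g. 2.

The jumps are -2, +2, -2, +2 — a geometric progression with ratio -1.
step 5: 2 − 2 → 0

0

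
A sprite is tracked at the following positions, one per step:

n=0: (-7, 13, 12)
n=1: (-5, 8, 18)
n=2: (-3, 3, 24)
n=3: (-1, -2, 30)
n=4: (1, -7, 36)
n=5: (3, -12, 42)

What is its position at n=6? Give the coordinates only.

The position changes by (+2, -5, +6) every step.
step 6: (3, -12, 42) + (+2, -5, +6) → (5, -17, 48)

(5, -17, 48)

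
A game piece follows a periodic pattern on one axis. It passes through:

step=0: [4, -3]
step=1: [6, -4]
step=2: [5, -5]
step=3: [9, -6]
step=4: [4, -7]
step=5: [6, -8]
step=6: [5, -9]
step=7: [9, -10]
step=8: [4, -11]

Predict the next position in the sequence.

The first coordinate repeats the cycle [4, 6, 5, 9] with period 4; step 9 mod 4 = 1, giving 6.
The second coordinate changes by -1 each step, so at step 9 it is -3 + 9·(-1) = -12.

[6, -12]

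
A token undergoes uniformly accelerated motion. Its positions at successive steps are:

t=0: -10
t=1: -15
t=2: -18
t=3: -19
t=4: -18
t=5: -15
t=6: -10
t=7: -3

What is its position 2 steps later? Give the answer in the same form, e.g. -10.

First differences are -5, -3, -1, +1, +3, +5, +7; their common second difference is +2 (constant acceleration).
step 8: -3 + 9 → 6
step 9: 6 + 11 → 17

17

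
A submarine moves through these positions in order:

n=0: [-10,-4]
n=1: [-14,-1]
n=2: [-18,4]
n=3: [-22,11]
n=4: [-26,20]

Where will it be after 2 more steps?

Successive displacements: [-4,+3], [-4,+5], [-4,+7], [-4,+9] — each changes by [+0,+2].
step 5: [-26,20] + [-4,+11] → [-30,31]
step 6: [-30,31] + [-4,+13] → [-34,44]

[-34,44]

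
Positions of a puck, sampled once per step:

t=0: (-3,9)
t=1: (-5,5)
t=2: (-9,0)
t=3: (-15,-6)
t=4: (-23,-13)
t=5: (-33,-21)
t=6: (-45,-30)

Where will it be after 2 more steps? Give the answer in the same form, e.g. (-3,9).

Taking differences between consecutive positions: (-2,-4), (-4,-5), (-6,-6), (-8,-7), (-10,-8), (-12,-9). These grow by (-2,-1) each step.
step 7: (-45,-30) + (-14,-10) → (-59,-40)
step 8: (-59,-40) + (-16,-11) → (-75,-51)

(-75,-51)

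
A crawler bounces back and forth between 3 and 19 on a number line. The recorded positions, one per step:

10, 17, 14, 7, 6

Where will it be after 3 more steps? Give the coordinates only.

11

The value reflects between 3 and 19, moving 7 per step.
  step 5: 6 → 13
  step 6: 13 → 18
  step 7: 18 → 11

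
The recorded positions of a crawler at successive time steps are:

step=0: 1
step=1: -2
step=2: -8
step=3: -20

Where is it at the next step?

Step-to-step displacements: -3, -6, -12; each is 2× the previous.
step 4: -20 − 24 → -44

-44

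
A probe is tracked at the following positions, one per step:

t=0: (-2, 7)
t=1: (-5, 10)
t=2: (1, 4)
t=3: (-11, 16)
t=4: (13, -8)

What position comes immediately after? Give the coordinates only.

The jumps are (-3, +3), (+6, -6), (-12, +12), (+24, -24) — a geometric progression with ratio -2.
step 5: (13, -8) + (-48, +48) → (-35, 40)

(-35, 40)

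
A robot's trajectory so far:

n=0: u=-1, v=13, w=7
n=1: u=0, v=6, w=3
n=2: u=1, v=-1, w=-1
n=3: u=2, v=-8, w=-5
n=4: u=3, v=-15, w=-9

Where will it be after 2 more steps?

u=5, v=-29, w=-17

Constant displacement of (+1, -7, -4) per step.
step 5: u=3, v=-15, w=-9 + (+1, -7, -4) → u=4, v=-22, w=-13
step 6: u=4, v=-22, w=-13 + (+1, -7, -4) → u=5, v=-29, w=-17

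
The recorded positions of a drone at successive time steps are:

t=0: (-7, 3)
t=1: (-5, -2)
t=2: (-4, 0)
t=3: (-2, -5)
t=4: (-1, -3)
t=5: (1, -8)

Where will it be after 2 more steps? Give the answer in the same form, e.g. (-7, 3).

(4, -11)

Step-to-step displacements: (+2, -5), (+1, +2), (+2, -5), (+1, +2), (+2, -5) — a repeating cycle of length 2.
step 6: apply (+1, +2) → (2, -6)
step 7: apply (+2, -5) → (4, -11)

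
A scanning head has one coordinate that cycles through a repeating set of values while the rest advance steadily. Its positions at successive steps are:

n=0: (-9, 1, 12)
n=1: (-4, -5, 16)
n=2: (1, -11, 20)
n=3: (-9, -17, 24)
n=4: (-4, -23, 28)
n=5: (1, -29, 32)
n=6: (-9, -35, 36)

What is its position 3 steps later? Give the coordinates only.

(-9, -53, 48)

The first coordinate repeats the cycle [-9, -4, 1] with period 3; step 9 mod 3 = 0, giving -9.
The second coordinate changes by -6 each step, so at step 9 it is 1 + 9·(-6) = -53.
The third coordinate changes by +4 each step, so at step 9 it is 12 + 9·(4) = 48.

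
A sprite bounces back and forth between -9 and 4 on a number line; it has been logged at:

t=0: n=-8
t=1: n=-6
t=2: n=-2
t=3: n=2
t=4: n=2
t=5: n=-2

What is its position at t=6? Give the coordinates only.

The value travels 4 per step and bounces off the walls at -9 and 4.
  step 6: -2 → -6

n=-6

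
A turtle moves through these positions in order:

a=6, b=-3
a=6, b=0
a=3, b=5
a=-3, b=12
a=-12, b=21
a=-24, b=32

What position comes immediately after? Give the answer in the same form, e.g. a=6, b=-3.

a=-39, b=45

First differences are (+0, +3), (-3, +5), (-6, +7), (-9, +9), (-12, +11); their common second difference is (-3, +2) (constant acceleration).
step 6: a=-24, b=32 + (-15, +13) → a=-39, b=45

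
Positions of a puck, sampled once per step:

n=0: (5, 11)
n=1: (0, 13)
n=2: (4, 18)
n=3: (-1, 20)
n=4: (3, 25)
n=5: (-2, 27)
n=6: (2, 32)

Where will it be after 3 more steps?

(-4, 41)

The moves between consecutive positions are (-5, +2), (+4, +5), (-5, +2), (+4, +5), (-5, +2), (+4, +5); they repeat the 2-cycle [(-5, +2), (+4, +5)].
step 7: apply (-5, +2) → (-3, 34)
step 8: apply (+4, +5) → (1, 39)
step 9: apply (-5, +2) → (-4, 41)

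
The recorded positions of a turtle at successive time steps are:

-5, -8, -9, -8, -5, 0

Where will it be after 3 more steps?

27

Successive displacements: -3, -1, +1, +3, +5 — each changes by +2.
step 6: 0 + 7 → 7
step 7: 7 + 9 → 16
step 8: 16 + 11 → 27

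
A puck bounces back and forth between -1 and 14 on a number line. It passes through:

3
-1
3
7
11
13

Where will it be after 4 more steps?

1

The value reflects between -1 and 14, moving 4 per step.
  step 6: 13 → 9
  step 7: 9 → 5
  step 8: 5 → 1
  step 9: 1 → 1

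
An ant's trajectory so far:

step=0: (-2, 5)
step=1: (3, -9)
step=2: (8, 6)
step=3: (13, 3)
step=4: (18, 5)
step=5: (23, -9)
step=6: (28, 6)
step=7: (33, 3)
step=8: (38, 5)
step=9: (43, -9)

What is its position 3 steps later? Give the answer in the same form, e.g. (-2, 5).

(58, 5)

First: linear, +5 per step → 58 at step 12.
Second: cycles through 5, -9, 6, 3 every 4 steps. Step 12 lands at position 0 of the cycle → 5.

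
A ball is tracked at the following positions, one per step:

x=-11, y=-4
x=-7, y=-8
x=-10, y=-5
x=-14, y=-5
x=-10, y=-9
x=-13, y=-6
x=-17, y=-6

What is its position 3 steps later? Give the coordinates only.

Differencing gives (+4,-4), (-3,+3), (-4,+0), (+4,-4), (-3,+3), (-4,+0). This is the pattern (+4,-4), (-3,+3), (-4,+0) repeated.
step 7: apply (+4,-4) → x=-13, y=-10
step 8: apply (-3,+3) → x=-16, y=-7
step 9: apply (-4,+0) → x=-20, y=-7

x=-20, y=-7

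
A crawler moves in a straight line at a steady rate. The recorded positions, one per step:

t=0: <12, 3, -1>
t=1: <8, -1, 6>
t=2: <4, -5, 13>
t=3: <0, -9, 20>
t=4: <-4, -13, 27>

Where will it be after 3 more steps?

<-16, -25, 48>

The position changes by <-4, -4, +7> every step.
step 5: <-4, -13, 27> + <-4, -4, +7> → <-8, -17, 34>
step 6: <-8, -17, 34> + <-4, -4, +7> → <-12, -21, 41>
step 7: <-12, -21, 41> + <-4, -4, +7> → <-16, -25, 48>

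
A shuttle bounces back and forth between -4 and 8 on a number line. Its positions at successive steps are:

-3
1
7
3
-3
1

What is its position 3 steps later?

The value reflects between -4 and 8, moving 6 per step.
  step 6: 1 → 7
  step 7: 7 → 3
  step 8: 3 → -3

-3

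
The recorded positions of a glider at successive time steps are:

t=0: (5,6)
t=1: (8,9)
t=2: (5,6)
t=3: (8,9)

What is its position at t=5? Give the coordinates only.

Consecutive displacements (+3,+3), (-3,-3), (+3,+3) scale by a factor of -1 each step.
step 4: (8,9) + (-3,-3) → (5,6)
step 5: (5,6) + (+3,+3) → (8,9)

(8,9)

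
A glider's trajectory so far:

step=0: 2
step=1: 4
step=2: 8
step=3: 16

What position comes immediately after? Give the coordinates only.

The jumps are +2, +4, +8 — a geometric progression with ratio 2.
step 4: 16 + 16 → 32

32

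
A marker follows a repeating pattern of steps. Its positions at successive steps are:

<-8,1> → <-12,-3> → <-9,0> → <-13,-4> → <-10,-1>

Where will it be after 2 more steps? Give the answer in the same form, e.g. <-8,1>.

<-11,-2>

The moves between consecutive positions are <-4,-4>, <+3,+3>, <-4,-4>, <+3,+3>; they repeat the 2-cycle [<-4,-4>, <+3,+3>].
step 5: apply <-4,-4> → <-14,-5>
step 6: apply <+3,+3> → <-11,-2>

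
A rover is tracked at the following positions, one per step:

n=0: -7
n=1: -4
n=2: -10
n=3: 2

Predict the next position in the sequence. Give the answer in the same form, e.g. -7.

Consecutive displacements +3, -6, +12 scale by a factor of -2 each step.
step 4: 2 − 24 → -22

-22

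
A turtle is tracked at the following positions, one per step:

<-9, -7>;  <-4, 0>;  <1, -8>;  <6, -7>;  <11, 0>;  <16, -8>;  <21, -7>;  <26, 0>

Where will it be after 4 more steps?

The first coordinate changes by +5 each step, so at step 11 it is -9 + 11·(5) = 46.
The second coordinate repeats the cycle [-7, 0, -8] with period 3; step 11 mod 3 = 2, giving -8.

<46, -8>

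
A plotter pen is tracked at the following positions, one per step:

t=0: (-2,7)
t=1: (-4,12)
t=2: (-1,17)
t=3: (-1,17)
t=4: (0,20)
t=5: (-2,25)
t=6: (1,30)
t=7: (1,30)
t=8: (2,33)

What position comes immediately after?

Differencing gives (-2,+5), (+3,+5), (+0,+0), (+1,+3), (-2,+5), (+3,+5), (+0,+0), (+1,+3). This is the pattern (-2,+5), (+3,+5), (+0,+0), (+1,+3) repeated.
step 9: apply (-2,+5) → (0,38)

(0,38)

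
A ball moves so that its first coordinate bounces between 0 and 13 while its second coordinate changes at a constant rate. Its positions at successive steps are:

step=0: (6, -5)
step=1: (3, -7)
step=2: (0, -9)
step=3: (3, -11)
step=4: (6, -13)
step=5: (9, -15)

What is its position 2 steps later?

The first coordinate travels 3 per step and bounces off the walls at 0 and 13.
  step 6: 9 → 12
  step 7: 12 → 11
The second coordinate changes by -2 each step: at step 7 it is -19.

(11, -19)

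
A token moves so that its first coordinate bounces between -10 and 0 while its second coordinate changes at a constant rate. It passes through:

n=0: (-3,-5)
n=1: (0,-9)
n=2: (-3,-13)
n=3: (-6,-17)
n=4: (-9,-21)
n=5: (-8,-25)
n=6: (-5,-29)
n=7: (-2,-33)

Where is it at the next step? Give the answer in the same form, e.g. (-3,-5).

The first coordinate reflects between -10 and 0, moving 3 per step.
  step 8: -2 → -1
The second coordinate changes by -4 each step: at step 8 it is -37.

(-1,-37)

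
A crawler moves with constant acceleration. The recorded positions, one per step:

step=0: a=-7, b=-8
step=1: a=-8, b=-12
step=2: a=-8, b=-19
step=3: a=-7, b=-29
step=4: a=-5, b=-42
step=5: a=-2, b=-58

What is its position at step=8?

First differences are (-1,-4), (+0,-7), (+1,-10), (+2,-13), (+3,-16); their common second difference is (+1,-3) (constant acceleration).
step 6: a=-2, b=-58 + (+4,-19) → a=2, b=-77
step 7: a=2, b=-77 + (+5,-22) → a=7, b=-99
step 8: a=7, b=-99 + (+6,-25) → a=13, b=-124

a=13, b=-124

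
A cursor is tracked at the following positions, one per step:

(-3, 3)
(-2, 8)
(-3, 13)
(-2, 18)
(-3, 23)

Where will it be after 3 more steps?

(-2, 38)

The first coordinate repeats the cycle [-3, -2] with period 2; step 7 mod 2 = 1, giving -2.
The second coordinate changes by +5 each step, so at step 7 it is 3 + 7·(5) = 38.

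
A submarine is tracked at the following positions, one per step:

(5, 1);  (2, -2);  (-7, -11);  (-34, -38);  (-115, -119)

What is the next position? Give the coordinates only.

The jumps are (-3, -3), (-9, -9), (-27, -27), (-81, -81) — a geometric progression with ratio 3.
step 5: (-115, -119) + (-243, -243) → (-358, -362)

(-358, -362)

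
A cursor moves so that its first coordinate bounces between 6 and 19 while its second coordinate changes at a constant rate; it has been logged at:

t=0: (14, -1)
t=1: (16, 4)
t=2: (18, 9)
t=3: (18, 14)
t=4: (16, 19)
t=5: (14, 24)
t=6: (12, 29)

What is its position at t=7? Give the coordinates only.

(10, 34)

The first coordinate travels 2 per step and bounces off the walls at 6 and 19.
  step 7: 12 → 10
The second coordinate changes by +5 each step: at step 7 it is 34.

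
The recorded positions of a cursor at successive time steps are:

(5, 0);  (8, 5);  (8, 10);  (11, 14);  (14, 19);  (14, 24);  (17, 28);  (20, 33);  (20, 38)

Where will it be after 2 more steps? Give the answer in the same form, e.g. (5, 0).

Step-to-step displacements: (+3, +5), (+0, +5), (+3, +4), (+3, +5), (+0, +5), (+3, +4), (+3, +5), (+0, +5) — a repeating cycle of length 3.
step 9: apply (+3, +4) → (23, 42)
step 10: apply (+3, +5) → (26, 47)

(26, 47)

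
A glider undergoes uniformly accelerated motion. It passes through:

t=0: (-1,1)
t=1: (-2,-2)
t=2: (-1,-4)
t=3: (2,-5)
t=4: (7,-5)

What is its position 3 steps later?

(34,1)

First differences are (-1,-3), (+1,-2), (+3,-1), (+5,+0); their common second difference is (+2,+1) (constant acceleration).
step 5: (7,-5) + (+7,+1) → (14,-4)
step 6: (14,-4) + (+9,+2) → (23,-2)
step 7: (23,-2) + (+11,+3) → (34,1)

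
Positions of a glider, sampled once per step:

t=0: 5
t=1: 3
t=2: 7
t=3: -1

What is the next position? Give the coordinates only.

15

Step-to-step displacements: -2, +4, -8; each is -2× the previous.
step 4: -1 + 16 → 15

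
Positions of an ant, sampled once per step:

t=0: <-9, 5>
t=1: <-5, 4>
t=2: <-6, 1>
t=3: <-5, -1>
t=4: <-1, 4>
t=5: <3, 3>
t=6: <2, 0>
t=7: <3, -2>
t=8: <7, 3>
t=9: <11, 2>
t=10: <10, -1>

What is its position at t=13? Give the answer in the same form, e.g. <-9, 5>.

<19, 1>

Differencing gives <+4, -1>, <-1, -3>, <+1, -2>, <+4, +5>, <+4, -1>, <-1, -3>, <+1, -2>, <+4, +5>, <+4, -1>, <-1, -3>. This is the pattern <+4, -1>, <-1, -3>, <+1, -2>, <+4, +5> repeated.
step 11: apply <+1, -2> → <11, -3>
step 12: apply <+4, +5> → <15, 2>
step 13: apply <+4, -1> → <19, 1>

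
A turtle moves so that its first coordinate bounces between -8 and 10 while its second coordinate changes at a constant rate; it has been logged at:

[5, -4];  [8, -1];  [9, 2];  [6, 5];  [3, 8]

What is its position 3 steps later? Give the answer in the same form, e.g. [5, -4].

[-6, 17]

The first coordinate reflects between -8 and 10, moving 3 per step.
  step 5: 3 → 0
  step 6: 0 → -3
  step 7: -3 → -6
The second coordinate changes by +3 each step: at step 7 it is 17.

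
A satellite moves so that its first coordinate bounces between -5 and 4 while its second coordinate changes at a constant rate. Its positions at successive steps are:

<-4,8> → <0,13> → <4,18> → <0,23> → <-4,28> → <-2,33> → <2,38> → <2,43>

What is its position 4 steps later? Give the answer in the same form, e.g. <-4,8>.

<4,63>

The first coordinate reflects between -5 and 4, moving 4 per step.
  step 8: 2 → -2
  step 9: -2 → -4
  step 10: -4 → 0
  step 11: 0 → 4
The second coordinate changes by +5 each step: at step 11 it is 63.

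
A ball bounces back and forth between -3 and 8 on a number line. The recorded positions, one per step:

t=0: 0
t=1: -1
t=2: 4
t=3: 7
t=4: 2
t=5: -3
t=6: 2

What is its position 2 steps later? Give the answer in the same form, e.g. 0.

The value reflects between -3 and 8, moving 5 per step.
  step 7: 2 → 7
  step 8: 7 → 4

4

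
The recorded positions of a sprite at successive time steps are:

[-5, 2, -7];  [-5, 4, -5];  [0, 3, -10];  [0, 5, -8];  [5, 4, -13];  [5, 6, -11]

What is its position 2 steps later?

The moves between consecutive positions are [+0, +2, +2], [+5, -1, -5], [+0, +2, +2], [+5, -1, -5], [+0, +2, +2]; they repeat the 2-cycle [[+0, +2, +2], [+5, -1, -5]].
step 6: apply [+5, -1, -5] → [10, 5, -16]
step 7: apply [+0, +2, +2] → [10, 7, -14]

[10, 7, -14]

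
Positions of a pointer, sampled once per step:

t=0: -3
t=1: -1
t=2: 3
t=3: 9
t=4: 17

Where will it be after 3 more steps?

53

First differences are +2, +4, +6, +8; their common second difference is +2 (constant acceleration).
step 5: 17 + 10 → 27
step 6: 27 + 12 → 39
step 7: 39 + 14 → 53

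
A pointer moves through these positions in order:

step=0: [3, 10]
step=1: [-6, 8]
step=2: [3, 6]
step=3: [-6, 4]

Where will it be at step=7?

The first coordinate repeats the cycle [3, -6] with period 2; step 7 mod 2 = 1, giving -6.
The second coordinate changes by -2 each step, so at step 7 it is 10 + 7·(-2) = -4.

[-6, -4]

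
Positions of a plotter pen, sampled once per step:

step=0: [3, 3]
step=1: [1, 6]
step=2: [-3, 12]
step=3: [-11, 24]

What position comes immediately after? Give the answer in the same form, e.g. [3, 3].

Step-to-step displacements: [-2, +3], [-4, +6], [-8, +12]; each is 2× the previous.
step 4: [-11, 24] + [-16, +24] → [-27, 48]

[-27, 48]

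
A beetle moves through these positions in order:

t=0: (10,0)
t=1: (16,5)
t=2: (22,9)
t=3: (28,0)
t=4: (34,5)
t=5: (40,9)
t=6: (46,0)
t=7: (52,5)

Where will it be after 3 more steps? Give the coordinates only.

The first coordinate changes by +6 each step, so at step 10 it is 10 + 10·(6) = 70.
The second coordinate repeats the cycle [0, 5, 9] with period 3; step 10 mod 3 = 1, giving 5.

(70,5)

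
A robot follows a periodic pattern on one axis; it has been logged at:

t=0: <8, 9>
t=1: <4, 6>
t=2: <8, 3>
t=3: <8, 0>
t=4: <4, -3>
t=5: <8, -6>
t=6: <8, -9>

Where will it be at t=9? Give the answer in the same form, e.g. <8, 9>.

<8, -18>

First: cycles through 8, 4, 8 every 3 steps. Step 9 lands at position 0 of the cycle → 8.
Second: linear, -3 per step → -18 at step 9.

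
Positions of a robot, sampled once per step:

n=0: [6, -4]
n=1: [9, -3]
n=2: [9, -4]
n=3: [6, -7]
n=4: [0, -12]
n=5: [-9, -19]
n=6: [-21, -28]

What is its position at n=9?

Successive displacements: [+3, +1], [+0, -1], [-3, -3], [-6, -5], [-9, -7], [-12, -9] — each changes by [-3, -2].
step 7: [-21, -28] + [-15, -11] → [-36, -39]
step 8: [-36, -39] + [-18, -13] → [-54, -52]
step 9: [-54, -52] + [-21, -15] → [-75, -67]

[-75, -67]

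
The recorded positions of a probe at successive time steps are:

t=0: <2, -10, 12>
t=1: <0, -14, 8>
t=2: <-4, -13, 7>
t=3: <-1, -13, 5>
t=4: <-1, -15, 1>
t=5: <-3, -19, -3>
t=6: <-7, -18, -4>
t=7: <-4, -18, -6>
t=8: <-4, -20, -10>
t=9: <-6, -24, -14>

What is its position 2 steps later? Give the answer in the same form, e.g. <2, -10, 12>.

<-7, -23, -17>

Step-to-step displacements: <-2, -4, -4>, <-4, +1, -1>, <+3, +0, -2>, <+0, -2, -4>, <-2, -4, -4>, <-4, +1, -1>, <+3, +0, -2>, <+0, -2, -4>, <-2, -4, -4> — a repeating cycle of length 4.
step 10: apply <-4, +1, -1> → <-10, -23, -15>
step 11: apply <+3, +0, -2> → <-7, -23, -17>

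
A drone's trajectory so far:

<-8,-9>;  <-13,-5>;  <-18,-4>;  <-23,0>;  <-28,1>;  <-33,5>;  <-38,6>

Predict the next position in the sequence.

<-43,10>

Differencing gives <-5,+4>, <-5,+1>, <-5,+4>, <-5,+1>, <-5,+4>, <-5,+1>. This is the pattern <-5,+4>, <-5,+1> repeated.
step 7: apply <-5,+4> → <-43,10>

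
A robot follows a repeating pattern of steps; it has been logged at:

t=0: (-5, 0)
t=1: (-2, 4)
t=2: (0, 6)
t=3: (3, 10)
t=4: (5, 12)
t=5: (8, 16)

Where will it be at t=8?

(15, 24)

Differencing gives (+3, +4), (+2, +2), (+3, +4), (+2, +2), (+3, +4). This is the pattern (+3, +4), (+2, +2) repeated.
step 6: apply (+2, +2) → (10, 18)
step 7: apply (+3, +4) → (13, 22)
step 8: apply (+2, +2) → (15, 24)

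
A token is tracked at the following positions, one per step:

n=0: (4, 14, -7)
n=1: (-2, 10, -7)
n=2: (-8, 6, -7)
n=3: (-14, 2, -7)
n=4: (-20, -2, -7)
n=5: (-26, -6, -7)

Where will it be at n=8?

(-44, -18, -7)

Constant displacement of (-6, -4, +0) per step.
step 6: (-26, -6, -7) + (-6, -4, +0) → (-32, -10, -7)
step 7: (-32, -10, -7) + (-6, -4, +0) → (-38, -14, -7)
step 8: (-38, -14, -7) + (-6, -4, +0) → (-44, -18, -7)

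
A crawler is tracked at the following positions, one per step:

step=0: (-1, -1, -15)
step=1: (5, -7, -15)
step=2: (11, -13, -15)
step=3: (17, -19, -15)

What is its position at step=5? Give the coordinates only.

Constant displacement of (+6, -6, +0) per step.
step 4: (17, -19, -15) + (+6, -6, +0) → (23, -25, -15)
step 5: (23, -25, -15) + (+6, -6, +0) → (29, -31, -15)

(29, -31, -15)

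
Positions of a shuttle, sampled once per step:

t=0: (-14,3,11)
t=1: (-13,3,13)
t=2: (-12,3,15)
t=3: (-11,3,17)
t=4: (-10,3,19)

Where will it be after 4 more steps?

Constant displacement of (+1,+0,+2) per step.
step 5: (-10,3,19) + (+1,+0,+2) → (-9,3,21)
step 6: (-9,3,21) + (+1,+0,+2) → (-8,3,23)
step 7: (-8,3,23) + (+1,+0,+2) → (-7,3,25)
step 8: (-7,3,25) + (+1,+0,+2) → (-6,3,27)

(-6,3,27)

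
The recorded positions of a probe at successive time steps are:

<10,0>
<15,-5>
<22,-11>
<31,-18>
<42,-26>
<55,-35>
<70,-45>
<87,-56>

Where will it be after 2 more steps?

First differences are <+5,-5>, <+7,-6>, <+9,-7>, <+11,-8>, <+13,-9>, <+15,-10>, <+17,-11>; their common second difference is <+2,-1> (constant acceleration).
step 8: <87,-56> + <+19,-12> → <106,-68>
step 9: <106,-68> + <+21,-13> → <127,-81>

<127,-81>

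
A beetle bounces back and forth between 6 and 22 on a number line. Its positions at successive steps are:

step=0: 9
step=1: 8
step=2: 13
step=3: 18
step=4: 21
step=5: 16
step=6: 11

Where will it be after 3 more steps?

The value reflects between 6 and 22, moving 5 per step.
  step 7: 11 → 6
  step 8: 6 → 11
  step 9: 11 → 16

16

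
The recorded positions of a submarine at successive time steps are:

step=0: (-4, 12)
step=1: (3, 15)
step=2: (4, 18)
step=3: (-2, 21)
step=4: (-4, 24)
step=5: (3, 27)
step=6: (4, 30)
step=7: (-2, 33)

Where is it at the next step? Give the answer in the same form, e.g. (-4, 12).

(-4, 36)

The first coordinate repeats the cycle [-4, 3, 4, -2] with period 4; step 8 mod 4 = 0, giving -4.
The second coordinate changes by +3 each step, so at step 8 it is 12 + 8·(3) = 36.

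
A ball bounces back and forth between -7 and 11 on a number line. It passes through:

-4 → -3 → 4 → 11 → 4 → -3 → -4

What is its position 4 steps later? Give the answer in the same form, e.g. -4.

-2

The value reflects between -7 and 11, moving 7 per step.
  step 7: -4 → 3
  step 8: 3 → 10
  step 9: 10 → 5
  step 10: 5 → -2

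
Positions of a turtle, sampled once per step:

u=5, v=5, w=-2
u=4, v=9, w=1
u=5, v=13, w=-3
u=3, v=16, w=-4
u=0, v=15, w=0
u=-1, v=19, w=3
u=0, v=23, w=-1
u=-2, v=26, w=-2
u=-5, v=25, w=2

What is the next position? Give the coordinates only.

u=-6, v=29, w=5

The moves between consecutive positions are (-1,+4,+3), (+1,+4,-4), (-2,+3,-1), (-3,-1,+4), (-1,+4,+3), (+1,+4,-4), (-2,+3,-1), (-3,-1,+4); they repeat the 4-cycle [(-1,+4,+3), (+1,+4,-4), (-2,+3,-1), (-3,-1,+4)].
step 9: apply (-1,+4,+3) → u=-6, v=29, w=5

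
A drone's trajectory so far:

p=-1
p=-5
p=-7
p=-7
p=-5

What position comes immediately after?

p=-1

Taking differences between consecutive positions: -4, -2, +0, +2. These grow by +2 each step.
step 5: -5 + 4 → p=-1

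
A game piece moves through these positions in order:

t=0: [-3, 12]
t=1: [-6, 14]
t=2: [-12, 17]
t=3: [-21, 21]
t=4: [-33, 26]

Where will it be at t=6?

[-66, 39]

Successive displacements: [-3, +2], [-6, +3], [-9, +4], [-12, +5] — each changes by [-3, +1].
step 5: [-33, 26] + [-15, +6] → [-48, 32]
step 6: [-48, 32] + [-18, +7] → [-66, 39]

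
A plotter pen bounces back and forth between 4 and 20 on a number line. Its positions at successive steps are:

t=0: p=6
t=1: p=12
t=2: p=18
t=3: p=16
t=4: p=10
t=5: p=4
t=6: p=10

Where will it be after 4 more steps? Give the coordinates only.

p=6

The value travels 6 per step and bounces off the walls at 4 and 20.
  step 7: 10 → 16
  step 8: 16 → 18
  step 9: 18 → 12
  step 10: 12 → 6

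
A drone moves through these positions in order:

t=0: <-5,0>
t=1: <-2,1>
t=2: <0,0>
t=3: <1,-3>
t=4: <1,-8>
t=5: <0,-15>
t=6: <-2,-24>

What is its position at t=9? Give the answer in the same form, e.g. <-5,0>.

<-14,-63>

Successive displacements: <+3,+1>, <+2,-1>, <+1,-3>, <+0,-5>, <-1,-7>, <-2,-9> — each changes by <-1,-2>.
step 7: <-2,-24> + <-3,-11> → <-5,-35>
step 8: <-5,-35> + <-4,-13> → <-9,-48>
step 9: <-9,-48> + <-5,-15> → <-14,-63>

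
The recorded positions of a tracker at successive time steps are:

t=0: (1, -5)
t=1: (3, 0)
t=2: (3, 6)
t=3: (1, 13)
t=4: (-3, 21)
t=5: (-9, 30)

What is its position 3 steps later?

Taking differences between consecutive positions: (+2, +5), (+0, +6), (-2, +7), (-4, +8), (-6, +9). These grow by (-2, +1) each step.
step 6: (-9, 30) + (-8, +10) → (-17, 40)
step 7: (-17, 40) + (-10, +11) → (-27, 51)
step 8: (-27, 51) + (-12, +12) → (-39, 63)

(-39, 63)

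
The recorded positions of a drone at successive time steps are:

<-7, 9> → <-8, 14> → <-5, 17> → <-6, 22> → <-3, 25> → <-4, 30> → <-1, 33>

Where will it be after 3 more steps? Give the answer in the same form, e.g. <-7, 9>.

<0, 46>

Step-to-step displacements: <-1, +5>, <+3, +3>, <-1, +5>, <+3, +3>, <-1, +5>, <+3, +3> — a repeating cycle of length 2.
step 7: apply <-1, +5> → <-2, 38>
step 8: apply <+3, +3> → <1, 41>
step 9: apply <-1, +5> → <0, 46>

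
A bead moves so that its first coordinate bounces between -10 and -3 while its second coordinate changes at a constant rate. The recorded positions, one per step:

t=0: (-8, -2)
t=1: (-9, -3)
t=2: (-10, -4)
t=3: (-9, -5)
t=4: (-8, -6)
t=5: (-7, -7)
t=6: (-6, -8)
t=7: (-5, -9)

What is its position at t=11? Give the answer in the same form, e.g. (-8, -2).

The first coordinate travels 1 per step and bounces off the walls at -10 and -3.
  step 8: -5 → -4
  step 9: -4 → -3
  step 10: -3 → -4
  step 11: -4 → -5
The second coordinate changes by -1 each step: at step 11 it is -13.

(-5, -13)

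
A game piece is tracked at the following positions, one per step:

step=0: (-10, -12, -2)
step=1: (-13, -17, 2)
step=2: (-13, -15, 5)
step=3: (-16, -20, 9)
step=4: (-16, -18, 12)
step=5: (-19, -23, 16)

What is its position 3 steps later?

Differencing gives (-3, -5, +4), (+0, +2, +3), (-3, -5, +4), (+0, +2, +3), (-3, -5, +4). This is the pattern (-3, -5, +4), (+0, +2, +3) repeated.
step 6: apply (+0, +2, +3) → (-19, -21, 19)
step 7: apply (-3, -5, +4) → (-22, -26, 23)
step 8: apply (+0, +2, +3) → (-22, -24, 26)

(-22, -24, 26)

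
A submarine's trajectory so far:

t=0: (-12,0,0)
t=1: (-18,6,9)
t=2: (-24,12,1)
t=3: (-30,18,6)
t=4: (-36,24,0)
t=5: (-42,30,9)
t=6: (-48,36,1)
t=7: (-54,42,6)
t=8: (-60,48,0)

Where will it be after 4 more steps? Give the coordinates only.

The first coordinate changes by -6 each step, so at step 12 it is -12 + 12·(-6) = -84.
The second coordinate changes by +6 each step, so at step 12 it is 0 + 12·(6) = 72.
The third coordinate repeats the cycle [0, 9, 1, 6] with period 4; step 12 mod 4 = 0, giving 0.

(-84,72,0)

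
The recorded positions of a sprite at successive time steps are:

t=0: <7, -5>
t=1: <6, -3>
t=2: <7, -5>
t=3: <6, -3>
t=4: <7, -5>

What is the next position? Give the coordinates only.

<6, -3>

The jumps are <-1, +2>, <+1, -2>, <-1, +2>, <+1, -2> — a geometric progression with ratio -1.
step 5: <7, -5> + <-1, +2> → <6, -3>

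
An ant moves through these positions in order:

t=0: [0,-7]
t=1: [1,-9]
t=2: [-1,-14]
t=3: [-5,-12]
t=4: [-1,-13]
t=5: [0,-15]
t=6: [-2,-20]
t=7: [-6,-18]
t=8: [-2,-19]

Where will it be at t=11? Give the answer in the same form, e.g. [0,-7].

[-7,-24]

Step-to-step displacements: [+1,-2], [-2,-5], [-4,+2], [+4,-1], [+1,-2], [-2,-5], [-4,+2], [+4,-1] — a repeating cycle of length 4.
step 9: apply [+1,-2] → [-1,-21]
step 10: apply [-2,-5] → [-3,-26]
step 11: apply [-4,+2] → [-7,-24]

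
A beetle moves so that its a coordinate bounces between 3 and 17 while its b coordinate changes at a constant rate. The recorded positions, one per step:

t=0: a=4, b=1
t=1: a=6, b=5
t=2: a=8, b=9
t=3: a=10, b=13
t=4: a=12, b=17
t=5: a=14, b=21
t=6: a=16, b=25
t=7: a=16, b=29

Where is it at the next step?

a=14, b=33

The a coordinate reflects between 3 and 17, moving 2 per step.
  step 8: 16 → 14
The b coordinate changes by +4 each step: at step 8 it is 33.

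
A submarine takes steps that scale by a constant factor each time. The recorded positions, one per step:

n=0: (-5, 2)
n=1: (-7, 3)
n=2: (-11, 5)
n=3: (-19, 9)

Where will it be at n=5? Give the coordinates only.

(-67, 33)

The jumps are (-2, +1), (-4, +2), (-8, +4) — a geometric progression with ratio 2.
step 4: (-19, 9) + (-16, +8) → (-35, 17)
step 5: (-35, 17) + (-32, +16) → (-67, 33)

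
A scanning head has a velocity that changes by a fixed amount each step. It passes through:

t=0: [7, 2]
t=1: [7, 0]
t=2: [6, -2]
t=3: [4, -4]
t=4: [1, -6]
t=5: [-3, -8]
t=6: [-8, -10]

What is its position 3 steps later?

[-29, -16]

Taking differences between consecutive positions: [+0, -2], [-1, -2], [-2, -2], [-3, -2], [-4, -2], [-5, -2]. These grow by [-1, +0] each step.
step 7: [-8, -10] + [-6, -2] → [-14, -12]
step 8: [-14, -12] + [-7, -2] → [-21, -14]
step 9: [-21, -14] + [-8, -2] → [-29, -16]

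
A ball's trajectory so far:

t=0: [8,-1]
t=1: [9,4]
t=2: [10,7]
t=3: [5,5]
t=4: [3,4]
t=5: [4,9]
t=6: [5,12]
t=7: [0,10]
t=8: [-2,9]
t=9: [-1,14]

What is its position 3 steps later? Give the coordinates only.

[-7,14]

The moves between consecutive positions are [+1,+5], [+1,+3], [-5,-2], [-2,-1], [+1,+5], [+1,+3], [-5,-2], [-2,-1], [+1,+5]; they repeat the 4-cycle [[+1,+5], [+1,+3], [-5,-2], [-2,-1]].
step 10: apply [+1,+3] → [0,17]
step 11: apply [-5,-2] → [-5,15]
step 12: apply [-2,-1] → [-7,14]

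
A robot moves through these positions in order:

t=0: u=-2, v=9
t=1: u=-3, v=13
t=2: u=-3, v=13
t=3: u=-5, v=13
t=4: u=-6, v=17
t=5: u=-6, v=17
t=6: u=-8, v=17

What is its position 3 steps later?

Differencing gives (-1, +4), (+0, +0), (-2, +0), (-1, +4), (+0, +0), (-2, +0). This is the pattern (-1, +4), (+0, +0), (-2, +0) repeated.
step 7: apply (-1, +4) → u=-9, v=21
step 8: apply (+0, +0) → u=-9, v=21
step 9: apply (-2, +0) → u=-11, v=21

u=-11, v=21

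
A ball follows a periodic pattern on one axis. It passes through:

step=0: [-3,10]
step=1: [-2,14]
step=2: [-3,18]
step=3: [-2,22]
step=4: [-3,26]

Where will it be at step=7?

[-2,38]

The first coordinate repeats the cycle [-3, -2] with period 2; step 7 mod 2 = 1, giving -2.
The second coordinate changes by +4 each step, so at step 7 it is 10 + 7·(4) = 38.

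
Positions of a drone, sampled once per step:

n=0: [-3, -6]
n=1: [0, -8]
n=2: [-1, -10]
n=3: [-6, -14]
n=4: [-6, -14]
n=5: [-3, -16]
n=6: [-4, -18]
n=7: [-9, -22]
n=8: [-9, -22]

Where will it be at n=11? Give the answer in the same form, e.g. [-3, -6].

[-12, -30]

Step-to-step displacements: [+3, -2], [-1, -2], [-5, -4], [+0, +0], [+3, -2], [-1, -2], [-5, -4], [+0, +0] — a repeating cycle of length 4.
step 9: apply [+3, -2] → [-6, -24]
step 10: apply [-1, -2] → [-7, -26]
step 11: apply [-5, -4] → [-12, -30]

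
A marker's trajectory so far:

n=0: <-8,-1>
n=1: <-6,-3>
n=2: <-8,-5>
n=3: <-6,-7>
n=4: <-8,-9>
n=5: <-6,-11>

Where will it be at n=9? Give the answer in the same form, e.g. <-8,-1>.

The first coordinate repeats the cycle [-8, -6] with period 2; step 9 mod 2 = 1, giving -6.
The second coordinate changes by -2 each step, so at step 9 it is -1 + 9·(-2) = -19.

<-6,-19>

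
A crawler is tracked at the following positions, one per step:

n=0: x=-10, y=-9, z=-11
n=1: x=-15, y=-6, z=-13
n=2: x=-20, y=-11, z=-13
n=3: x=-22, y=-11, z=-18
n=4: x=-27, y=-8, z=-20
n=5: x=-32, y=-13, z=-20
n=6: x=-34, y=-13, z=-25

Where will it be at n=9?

x=-46, y=-15, z=-32

The moves between consecutive positions are (-5,+3,-2), (-5,-5,+0), (-2,+0,-5), (-5,+3,-2), (-5,-5,+0), (-2,+0,-5); they repeat the 3-cycle [(-5,+3,-2), (-5,-5,+0), (-2,+0,-5)].
step 7: apply (-5,+3,-2) → x=-39, y=-10, z=-27
step 8: apply (-5,-5,+0) → x=-44, y=-15, z=-27
step 9: apply (-2,+0,-5) → x=-46, y=-15, z=-32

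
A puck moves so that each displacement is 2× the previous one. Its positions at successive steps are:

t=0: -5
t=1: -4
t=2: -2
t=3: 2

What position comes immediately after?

10

Step-to-step displacements: +1, +2, +4; each is 2× the previous.
step 4: 2 + 8 → 10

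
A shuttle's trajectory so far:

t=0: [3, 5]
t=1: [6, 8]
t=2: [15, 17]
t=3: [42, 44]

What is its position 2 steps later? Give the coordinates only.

[366, 368]

Consecutive displacements [+3, +3], [+9, +9], [+27, +27] scale by a factor of 3 each step.
step 4: [42, 44] + [+81, +81] → [123, 125]
step 5: [123, 125] + [+243, +243] → [366, 368]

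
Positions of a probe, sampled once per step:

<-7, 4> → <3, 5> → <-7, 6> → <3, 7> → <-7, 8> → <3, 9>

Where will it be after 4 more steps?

<3, 13>

First: cycles through -7, 3 every 2 steps. Step 9 lands at position 1 of the cycle → 3.
Second: linear, +1 per step → 13 at step 9.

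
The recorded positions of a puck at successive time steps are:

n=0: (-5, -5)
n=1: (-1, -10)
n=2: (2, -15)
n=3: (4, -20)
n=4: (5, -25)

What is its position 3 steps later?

(2, -40)

Successive displacements: (+4, -5), (+3, -5), (+2, -5), (+1, -5) — each changes by (-1, +0).
step 5: (5, -25) + (+0, -5) → (5, -30)
step 6: (5, -30) + (-1, -5) → (4, -35)
step 7: (4, -35) + (-2, -5) → (2, -40)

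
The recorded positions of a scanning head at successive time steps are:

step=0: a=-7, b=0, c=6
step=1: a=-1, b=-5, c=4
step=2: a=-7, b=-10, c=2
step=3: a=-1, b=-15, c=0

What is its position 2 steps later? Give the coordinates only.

a=-1, b=-25, c=-4

A: cycles through -7, -1 every 2 steps. Step 5 lands at position 1 of the cycle → -1.
B: linear, -5 per step → -25 at step 5.
C: linear, -2 per step → -4 at step 5.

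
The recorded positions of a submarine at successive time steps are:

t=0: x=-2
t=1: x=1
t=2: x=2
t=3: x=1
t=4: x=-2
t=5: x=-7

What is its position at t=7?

x=-23

First differences are +3, +1, -1, -3, -5; their common second difference is -2 (constant acceleration).
step 6: -7 − 7 → x=-14
step 7: -14 − 9 → x=-23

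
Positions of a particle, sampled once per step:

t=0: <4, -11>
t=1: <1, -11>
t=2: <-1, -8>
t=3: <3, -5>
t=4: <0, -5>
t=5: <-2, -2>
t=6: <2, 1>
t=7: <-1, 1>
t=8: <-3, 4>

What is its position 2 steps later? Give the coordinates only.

Differencing gives <-3, +0>, <-2, +3>, <+4, +3>, <-3, +0>, <-2, +3>, <+4, +3>, <-3, +0>, <-2, +3>. This is the pattern <-3, +0>, <-2, +3>, <+4, +3> repeated.
step 9: apply <+4, +3> → <1, 7>
step 10: apply <-3, +0> → <-2, 7>

<-2, 7>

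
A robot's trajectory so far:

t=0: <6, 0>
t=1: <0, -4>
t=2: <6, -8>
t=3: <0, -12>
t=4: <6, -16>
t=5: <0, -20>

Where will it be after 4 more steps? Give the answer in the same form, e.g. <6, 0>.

First: cycles through 6, 0 every 2 steps. Step 9 lands at position 1 of the cycle → 0.
Second: linear, -4 per step → -36 at step 9.

<0, -36>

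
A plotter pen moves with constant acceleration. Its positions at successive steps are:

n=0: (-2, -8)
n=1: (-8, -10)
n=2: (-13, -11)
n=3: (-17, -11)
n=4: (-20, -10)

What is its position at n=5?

(-22, -8)

Taking differences between consecutive positions: (-6, -2), (-5, -1), (-4, +0), (-3, +1). These grow by (+1, +1) each step.
step 5: (-20, -10) + (-2, +2) → (-22, -8)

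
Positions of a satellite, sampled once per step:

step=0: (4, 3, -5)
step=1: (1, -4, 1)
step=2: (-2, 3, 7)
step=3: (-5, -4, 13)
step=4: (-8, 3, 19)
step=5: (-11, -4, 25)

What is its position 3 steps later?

(-20, 3, 43)

First: linear, -3 per step → -20 at step 8.
Second: cycles through 3, -4 every 2 steps. Step 8 lands at position 0 of the cycle → 3.
Third: linear, +6 per step → 43 at step 8.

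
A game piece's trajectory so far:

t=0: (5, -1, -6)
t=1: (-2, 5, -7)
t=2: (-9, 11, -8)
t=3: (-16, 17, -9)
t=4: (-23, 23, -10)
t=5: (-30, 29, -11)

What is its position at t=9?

(-58, 53, -15)

Constant displacement of (-7, +6, -1) per step.
step 6: (-30, 29, -11) + (-7, +6, -1) → (-37, 35, -12)
step 7: (-37, 35, -12) + (-7, +6, -1) → (-44, 41, -13)
step 8: (-44, 41, -13) + (-7, +6, -1) → (-51, 47, -14)
step 9: (-51, 47, -14) + (-7, +6, -1) → (-58, 53, -15)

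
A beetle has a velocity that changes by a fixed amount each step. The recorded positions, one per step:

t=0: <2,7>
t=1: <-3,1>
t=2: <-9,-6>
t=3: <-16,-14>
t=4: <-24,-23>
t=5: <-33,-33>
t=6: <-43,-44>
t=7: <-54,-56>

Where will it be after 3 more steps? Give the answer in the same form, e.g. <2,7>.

Successive displacements: <-5,-6>, <-6,-7>, <-7,-8>, <-8,-9>, <-9,-10>, <-10,-11>, <-11,-12> — each changes by <-1,-1>.
step 8: <-54,-56> + <-12,-13> → <-66,-69>
step 9: <-66,-69> + <-13,-14> → <-79,-83>
step 10: <-79,-83> + <-14,-15> → <-93,-98>

<-93,-98>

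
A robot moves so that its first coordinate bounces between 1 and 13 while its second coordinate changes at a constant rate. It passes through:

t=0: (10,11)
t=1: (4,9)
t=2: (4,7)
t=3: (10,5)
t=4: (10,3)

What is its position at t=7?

The first coordinate reflects between 1 and 13, moving 6 per step.
  step 5: 10 → 4
  step 6: 4 → 4
  step 7: 4 → 10
The second coordinate changes by -2 each step: at step 7 it is -3.

(10,-3)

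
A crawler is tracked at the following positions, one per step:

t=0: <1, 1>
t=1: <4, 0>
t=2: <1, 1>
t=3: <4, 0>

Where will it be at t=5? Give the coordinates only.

Consecutive displacements <+3, -1>, <-3, +1>, <+3, -1> scale by a factor of -1 each step.
step 4: <4, 0> + <-3, +1> → <1, 1>
step 5: <1, 1> + <+3, -1> → <4, 0>

<4, 0>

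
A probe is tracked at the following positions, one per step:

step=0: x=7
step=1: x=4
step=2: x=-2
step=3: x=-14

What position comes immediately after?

x=-38

Step-to-step displacements: -3, -6, -12; each is 2× the previous.
step 4: -14 − 24 → x=-38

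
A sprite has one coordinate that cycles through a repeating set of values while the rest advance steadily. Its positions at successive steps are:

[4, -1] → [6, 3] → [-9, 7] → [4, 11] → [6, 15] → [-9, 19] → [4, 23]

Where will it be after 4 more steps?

[6, 39]

The first coordinate repeats the cycle [4, 6, -9] with period 3; step 10 mod 3 = 1, giving 6.
The second coordinate changes by +4 each step, so at step 10 it is -1 + 10·(4) = 39.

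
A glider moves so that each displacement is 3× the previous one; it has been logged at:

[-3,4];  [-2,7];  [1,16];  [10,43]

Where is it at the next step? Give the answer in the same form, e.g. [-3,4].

Consecutive displacements [+1,+3], [+3,+9], [+9,+27] scale by a factor of 3 each step.
step 4: [10,43] + [+27,+81] → [37,124]

[37,124]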